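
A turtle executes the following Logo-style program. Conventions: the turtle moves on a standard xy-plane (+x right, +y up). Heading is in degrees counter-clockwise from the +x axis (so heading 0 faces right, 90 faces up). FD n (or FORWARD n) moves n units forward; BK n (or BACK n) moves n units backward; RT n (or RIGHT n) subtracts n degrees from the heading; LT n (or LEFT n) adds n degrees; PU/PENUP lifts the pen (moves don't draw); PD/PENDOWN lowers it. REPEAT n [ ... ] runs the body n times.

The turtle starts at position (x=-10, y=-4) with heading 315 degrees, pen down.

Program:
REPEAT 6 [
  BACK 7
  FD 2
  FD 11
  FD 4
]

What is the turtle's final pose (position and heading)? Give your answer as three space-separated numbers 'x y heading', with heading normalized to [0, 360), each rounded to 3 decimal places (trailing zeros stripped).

Executing turtle program step by step:
Start: pos=(-10,-4), heading=315, pen down
REPEAT 6 [
  -- iteration 1/6 --
  BK 7: (-10,-4) -> (-14.95,0.95) [heading=315, draw]
  FD 2: (-14.95,0.95) -> (-13.536,-0.464) [heading=315, draw]
  FD 11: (-13.536,-0.464) -> (-5.757,-8.243) [heading=315, draw]
  FD 4: (-5.757,-8.243) -> (-2.929,-11.071) [heading=315, draw]
  -- iteration 2/6 --
  BK 7: (-2.929,-11.071) -> (-7.879,-6.121) [heading=315, draw]
  FD 2: (-7.879,-6.121) -> (-6.464,-7.536) [heading=315, draw]
  FD 11: (-6.464,-7.536) -> (1.314,-15.314) [heading=315, draw]
  FD 4: (1.314,-15.314) -> (4.142,-18.142) [heading=315, draw]
  -- iteration 3/6 --
  BK 7: (4.142,-18.142) -> (-0.808,-13.192) [heading=315, draw]
  FD 2: (-0.808,-13.192) -> (0.607,-14.607) [heading=315, draw]
  FD 11: (0.607,-14.607) -> (8.385,-22.385) [heading=315, draw]
  FD 4: (8.385,-22.385) -> (11.213,-25.213) [heading=315, draw]
  -- iteration 4/6 --
  BK 7: (11.213,-25.213) -> (6.263,-20.263) [heading=315, draw]
  FD 2: (6.263,-20.263) -> (7.678,-21.678) [heading=315, draw]
  FD 11: (7.678,-21.678) -> (15.456,-29.456) [heading=315, draw]
  FD 4: (15.456,-29.456) -> (18.284,-32.284) [heading=315, draw]
  -- iteration 5/6 --
  BK 7: (18.284,-32.284) -> (13.335,-27.335) [heading=315, draw]
  FD 2: (13.335,-27.335) -> (14.749,-28.749) [heading=315, draw]
  FD 11: (14.749,-28.749) -> (22.527,-36.527) [heading=315, draw]
  FD 4: (22.527,-36.527) -> (25.355,-39.355) [heading=315, draw]
  -- iteration 6/6 --
  BK 7: (25.355,-39.355) -> (20.406,-34.406) [heading=315, draw]
  FD 2: (20.406,-34.406) -> (21.82,-35.82) [heading=315, draw]
  FD 11: (21.82,-35.82) -> (29.598,-43.598) [heading=315, draw]
  FD 4: (29.598,-43.598) -> (32.426,-46.426) [heading=315, draw]
]
Final: pos=(32.426,-46.426), heading=315, 24 segment(s) drawn

Answer: 32.426 -46.426 315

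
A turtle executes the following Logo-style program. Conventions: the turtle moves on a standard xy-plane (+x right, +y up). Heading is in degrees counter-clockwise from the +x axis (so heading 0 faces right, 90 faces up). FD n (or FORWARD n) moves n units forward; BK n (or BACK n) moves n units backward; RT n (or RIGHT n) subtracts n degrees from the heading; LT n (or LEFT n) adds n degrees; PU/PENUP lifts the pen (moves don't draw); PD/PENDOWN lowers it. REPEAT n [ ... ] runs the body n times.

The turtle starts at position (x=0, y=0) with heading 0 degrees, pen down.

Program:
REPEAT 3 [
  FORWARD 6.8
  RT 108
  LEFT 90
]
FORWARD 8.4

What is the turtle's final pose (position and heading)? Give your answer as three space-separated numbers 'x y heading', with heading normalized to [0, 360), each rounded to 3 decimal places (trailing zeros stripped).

Executing turtle program step by step:
Start: pos=(0,0), heading=0, pen down
REPEAT 3 [
  -- iteration 1/3 --
  FD 6.8: (0,0) -> (6.8,0) [heading=0, draw]
  RT 108: heading 0 -> 252
  LT 90: heading 252 -> 342
  -- iteration 2/3 --
  FD 6.8: (6.8,0) -> (13.267,-2.101) [heading=342, draw]
  RT 108: heading 342 -> 234
  LT 90: heading 234 -> 324
  -- iteration 3/3 --
  FD 6.8: (13.267,-2.101) -> (18.768,-6.098) [heading=324, draw]
  RT 108: heading 324 -> 216
  LT 90: heading 216 -> 306
]
FD 8.4: (18.768,-6.098) -> (23.706,-12.894) [heading=306, draw]
Final: pos=(23.706,-12.894), heading=306, 4 segment(s) drawn

Answer: 23.706 -12.894 306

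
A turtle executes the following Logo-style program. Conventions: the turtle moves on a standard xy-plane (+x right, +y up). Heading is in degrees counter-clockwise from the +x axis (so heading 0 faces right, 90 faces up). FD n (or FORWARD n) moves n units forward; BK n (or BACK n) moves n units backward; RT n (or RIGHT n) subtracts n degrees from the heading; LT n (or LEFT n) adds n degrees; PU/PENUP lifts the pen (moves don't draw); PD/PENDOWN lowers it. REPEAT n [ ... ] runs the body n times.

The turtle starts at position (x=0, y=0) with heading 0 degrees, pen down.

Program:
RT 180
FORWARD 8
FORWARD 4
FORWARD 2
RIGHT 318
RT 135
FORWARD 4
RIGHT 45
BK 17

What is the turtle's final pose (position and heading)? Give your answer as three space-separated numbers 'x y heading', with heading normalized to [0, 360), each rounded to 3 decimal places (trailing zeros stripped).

Executing turtle program step by step:
Start: pos=(0,0), heading=0, pen down
RT 180: heading 0 -> 180
FD 8: (0,0) -> (-8,0) [heading=180, draw]
FD 4: (-8,0) -> (-12,0) [heading=180, draw]
FD 2: (-12,0) -> (-14,0) [heading=180, draw]
RT 318: heading 180 -> 222
RT 135: heading 222 -> 87
FD 4: (-14,0) -> (-13.791,3.995) [heading=87, draw]
RT 45: heading 87 -> 42
BK 17: (-13.791,3.995) -> (-26.424,-7.381) [heading=42, draw]
Final: pos=(-26.424,-7.381), heading=42, 5 segment(s) drawn

Answer: -26.424 -7.381 42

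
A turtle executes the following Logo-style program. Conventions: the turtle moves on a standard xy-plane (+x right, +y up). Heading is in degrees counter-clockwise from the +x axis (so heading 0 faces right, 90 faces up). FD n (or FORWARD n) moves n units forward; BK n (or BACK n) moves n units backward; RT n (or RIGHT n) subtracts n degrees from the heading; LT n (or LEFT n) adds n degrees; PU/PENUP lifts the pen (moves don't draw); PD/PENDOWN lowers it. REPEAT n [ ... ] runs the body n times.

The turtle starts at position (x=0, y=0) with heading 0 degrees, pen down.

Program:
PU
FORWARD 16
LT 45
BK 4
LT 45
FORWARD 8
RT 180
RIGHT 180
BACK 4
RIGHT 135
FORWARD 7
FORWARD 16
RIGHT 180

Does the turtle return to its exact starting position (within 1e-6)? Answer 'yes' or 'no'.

Answer: no

Derivation:
Executing turtle program step by step:
Start: pos=(0,0), heading=0, pen down
PU: pen up
FD 16: (0,0) -> (16,0) [heading=0, move]
LT 45: heading 0 -> 45
BK 4: (16,0) -> (13.172,-2.828) [heading=45, move]
LT 45: heading 45 -> 90
FD 8: (13.172,-2.828) -> (13.172,5.172) [heading=90, move]
RT 180: heading 90 -> 270
RT 180: heading 270 -> 90
BK 4: (13.172,5.172) -> (13.172,1.172) [heading=90, move]
RT 135: heading 90 -> 315
FD 7: (13.172,1.172) -> (18.121,-3.778) [heading=315, move]
FD 16: (18.121,-3.778) -> (29.435,-15.092) [heading=315, move]
RT 180: heading 315 -> 135
Final: pos=(29.435,-15.092), heading=135, 0 segment(s) drawn

Start position: (0, 0)
Final position: (29.435, -15.092)
Distance = 33.078; >= 1e-6 -> NOT closed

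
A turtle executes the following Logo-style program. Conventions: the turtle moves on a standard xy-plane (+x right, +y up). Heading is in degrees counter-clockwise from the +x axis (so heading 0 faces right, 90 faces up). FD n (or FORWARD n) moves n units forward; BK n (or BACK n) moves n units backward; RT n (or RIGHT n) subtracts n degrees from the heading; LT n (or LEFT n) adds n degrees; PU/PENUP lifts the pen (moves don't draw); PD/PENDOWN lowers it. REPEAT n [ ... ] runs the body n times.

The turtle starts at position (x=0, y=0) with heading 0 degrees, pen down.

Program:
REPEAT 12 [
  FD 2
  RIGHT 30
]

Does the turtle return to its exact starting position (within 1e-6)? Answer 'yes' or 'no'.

Answer: yes

Derivation:
Executing turtle program step by step:
Start: pos=(0,0), heading=0, pen down
REPEAT 12 [
  -- iteration 1/12 --
  FD 2: (0,0) -> (2,0) [heading=0, draw]
  RT 30: heading 0 -> 330
  -- iteration 2/12 --
  FD 2: (2,0) -> (3.732,-1) [heading=330, draw]
  RT 30: heading 330 -> 300
  -- iteration 3/12 --
  FD 2: (3.732,-1) -> (4.732,-2.732) [heading=300, draw]
  RT 30: heading 300 -> 270
  -- iteration 4/12 --
  FD 2: (4.732,-2.732) -> (4.732,-4.732) [heading=270, draw]
  RT 30: heading 270 -> 240
  -- iteration 5/12 --
  FD 2: (4.732,-4.732) -> (3.732,-6.464) [heading=240, draw]
  RT 30: heading 240 -> 210
  -- iteration 6/12 --
  FD 2: (3.732,-6.464) -> (2,-7.464) [heading=210, draw]
  RT 30: heading 210 -> 180
  -- iteration 7/12 --
  FD 2: (2,-7.464) -> (0,-7.464) [heading=180, draw]
  RT 30: heading 180 -> 150
  -- iteration 8/12 --
  FD 2: (0,-7.464) -> (-1.732,-6.464) [heading=150, draw]
  RT 30: heading 150 -> 120
  -- iteration 9/12 --
  FD 2: (-1.732,-6.464) -> (-2.732,-4.732) [heading=120, draw]
  RT 30: heading 120 -> 90
  -- iteration 10/12 --
  FD 2: (-2.732,-4.732) -> (-2.732,-2.732) [heading=90, draw]
  RT 30: heading 90 -> 60
  -- iteration 11/12 --
  FD 2: (-2.732,-2.732) -> (-1.732,-1) [heading=60, draw]
  RT 30: heading 60 -> 30
  -- iteration 12/12 --
  FD 2: (-1.732,-1) -> (0,0) [heading=30, draw]
  RT 30: heading 30 -> 0
]
Final: pos=(0,0), heading=0, 12 segment(s) drawn

Start position: (0, 0)
Final position: (0, 0)
Distance = 0; < 1e-6 -> CLOSED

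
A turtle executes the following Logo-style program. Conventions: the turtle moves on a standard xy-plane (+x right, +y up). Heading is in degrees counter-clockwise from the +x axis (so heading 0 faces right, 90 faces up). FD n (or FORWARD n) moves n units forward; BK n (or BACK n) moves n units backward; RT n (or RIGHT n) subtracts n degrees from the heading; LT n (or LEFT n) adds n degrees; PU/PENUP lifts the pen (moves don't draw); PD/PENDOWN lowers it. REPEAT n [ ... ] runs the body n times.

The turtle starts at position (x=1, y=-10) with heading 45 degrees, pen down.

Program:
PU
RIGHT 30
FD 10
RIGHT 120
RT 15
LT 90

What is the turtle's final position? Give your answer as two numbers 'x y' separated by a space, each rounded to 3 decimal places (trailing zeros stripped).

Answer: 10.659 -7.412

Derivation:
Executing turtle program step by step:
Start: pos=(1,-10), heading=45, pen down
PU: pen up
RT 30: heading 45 -> 15
FD 10: (1,-10) -> (10.659,-7.412) [heading=15, move]
RT 120: heading 15 -> 255
RT 15: heading 255 -> 240
LT 90: heading 240 -> 330
Final: pos=(10.659,-7.412), heading=330, 0 segment(s) drawn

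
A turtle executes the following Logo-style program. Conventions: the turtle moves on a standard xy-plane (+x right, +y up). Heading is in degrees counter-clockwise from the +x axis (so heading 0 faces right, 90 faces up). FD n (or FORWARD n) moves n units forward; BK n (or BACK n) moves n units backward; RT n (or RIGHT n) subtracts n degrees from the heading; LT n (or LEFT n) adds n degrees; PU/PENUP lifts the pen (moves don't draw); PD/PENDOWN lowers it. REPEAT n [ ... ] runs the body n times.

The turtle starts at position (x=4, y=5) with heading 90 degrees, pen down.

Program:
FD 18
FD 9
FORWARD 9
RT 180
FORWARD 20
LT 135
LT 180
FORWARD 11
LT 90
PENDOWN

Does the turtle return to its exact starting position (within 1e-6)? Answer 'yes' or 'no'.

Executing turtle program step by step:
Start: pos=(4,5), heading=90, pen down
FD 18: (4,5) -> (4,23) [heading=90, draw]
FD 9: (4,23) -> (4,32) [heading=90, draw]
FD 9: (4,32) -> (4,41) [heading=90, draw]
RT 180: heading 90 -> 270
FD 20: (4,41) -> (4,21) [heading=270, draw]
LT 135: heading 270 -> 45
LT 180: heading 45 -> 225
FD 11: (4,21) -> (-3.778,13.222) [heading=225, draw]
LT 90: heading 225 -> 315
PD: pen down
Final: pos=(-3.778,13.222), heading=315, 5 segment(s) drawn

Start position: (4, 5)
Final position: (-3.778, 13.222)
Distance = 11.318; >= 1e-6 -> NOT closed

Answer: no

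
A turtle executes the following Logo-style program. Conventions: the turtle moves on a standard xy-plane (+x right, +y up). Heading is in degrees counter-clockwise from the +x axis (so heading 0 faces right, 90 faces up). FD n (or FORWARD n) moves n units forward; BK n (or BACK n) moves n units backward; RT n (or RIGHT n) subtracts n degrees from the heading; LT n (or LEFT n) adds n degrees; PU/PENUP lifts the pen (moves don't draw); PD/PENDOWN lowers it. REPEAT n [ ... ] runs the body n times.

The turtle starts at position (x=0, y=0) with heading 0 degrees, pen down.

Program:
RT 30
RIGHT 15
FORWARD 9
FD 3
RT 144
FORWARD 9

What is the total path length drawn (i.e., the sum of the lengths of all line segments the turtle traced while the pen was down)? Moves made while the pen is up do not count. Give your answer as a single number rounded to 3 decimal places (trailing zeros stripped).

Answer: 21

Derivation:
Executing turtle program step by step:
Start: pos=(0,0), heading=0, pen down
RT 30: heading 0 -> 330
RT 15: heading 330 -> 315
FD 9: (0,0) -> (6.364,-6.364) [heading=315, draw]
FD 3: (6.364,-6.364) -> (8.485,-8.485) [heading=315, draw]
RT 144: heading 315 -> 171
FD 9: (8.485,-8.485) -> (-0.404,-7.077) [heading=171, draw]
Final: pos=(-0.404,-7.077), heading=171, 3 segment(s) drawn

Segment lengths:
  seg 1: (0,0) -> (6.364,-6.364), length = 9
  seg 2: (6.364,-6.364) -> (8.485,-8.485), length = 3
  seg 3: (8.485,-8.485) -> (-0.404,-7.077), length = 9
Total = 21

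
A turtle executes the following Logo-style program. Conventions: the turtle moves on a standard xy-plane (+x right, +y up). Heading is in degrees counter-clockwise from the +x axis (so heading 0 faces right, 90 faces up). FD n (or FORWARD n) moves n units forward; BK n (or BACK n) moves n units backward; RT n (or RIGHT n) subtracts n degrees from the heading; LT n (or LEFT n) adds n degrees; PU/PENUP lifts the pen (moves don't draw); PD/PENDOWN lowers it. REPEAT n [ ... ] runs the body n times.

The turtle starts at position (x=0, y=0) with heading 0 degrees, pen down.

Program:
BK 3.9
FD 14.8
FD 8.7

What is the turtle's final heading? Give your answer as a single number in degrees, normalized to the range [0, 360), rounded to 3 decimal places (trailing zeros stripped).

Answer: 0

Derivation:
Executing turtle program step by step:
Start: pos=(0,0), heading=0, pen down
BK 3.9: (0,0) -> (-3.9,0) [heading=0, draw]
FD 14.8: (-3.9,0) -> (10.9,0) [heading=0, draw]
FD 8.7: (10.9,0) -> (19.6,0) [heading=0, draw]
Final: pos=(19.6,0), heading=0, 3 segment(s) drawn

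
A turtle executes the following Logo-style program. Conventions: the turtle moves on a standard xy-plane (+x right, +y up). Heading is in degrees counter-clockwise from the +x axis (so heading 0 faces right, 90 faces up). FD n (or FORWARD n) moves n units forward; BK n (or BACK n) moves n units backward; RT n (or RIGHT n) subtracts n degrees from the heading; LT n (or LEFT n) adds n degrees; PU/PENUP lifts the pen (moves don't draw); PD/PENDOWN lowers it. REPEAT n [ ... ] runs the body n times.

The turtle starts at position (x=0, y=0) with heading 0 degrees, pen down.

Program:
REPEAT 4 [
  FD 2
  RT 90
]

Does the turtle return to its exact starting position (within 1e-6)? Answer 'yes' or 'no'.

Executing turtle program step by step:
Start: pos=(0,0), heading=0, pen down
REPEAT 4 [
  -- iteration 1/4 --
  FD 2: (0,0) -> (2,0) [heading=0, draw]
  RT 90: heading 0 -> 270
  -- iteration 2/4 --
  FD 2: (2,0) -> (2,-2) [heading=270, draw]
  RT 90: heading 270 -> 180
  -- iteration 3/4 --
  FD 2: (2,-2) -> (0,-2) [heading=180, draw]
  RT 90: heading 180 -> 90
  -- iteration 4/4 --
  FD 2: (0,-2) -> (0,0) [heading=90, draw]
  RT 90: heading 90 -> 0
]
Final: pos=(0,0), heading=0, 4 segment(s) drawn

Start position: (0, 0)
Final position: (0, 0)
Distance = 0; < 1e-6 -> CLOSED

Answer: yes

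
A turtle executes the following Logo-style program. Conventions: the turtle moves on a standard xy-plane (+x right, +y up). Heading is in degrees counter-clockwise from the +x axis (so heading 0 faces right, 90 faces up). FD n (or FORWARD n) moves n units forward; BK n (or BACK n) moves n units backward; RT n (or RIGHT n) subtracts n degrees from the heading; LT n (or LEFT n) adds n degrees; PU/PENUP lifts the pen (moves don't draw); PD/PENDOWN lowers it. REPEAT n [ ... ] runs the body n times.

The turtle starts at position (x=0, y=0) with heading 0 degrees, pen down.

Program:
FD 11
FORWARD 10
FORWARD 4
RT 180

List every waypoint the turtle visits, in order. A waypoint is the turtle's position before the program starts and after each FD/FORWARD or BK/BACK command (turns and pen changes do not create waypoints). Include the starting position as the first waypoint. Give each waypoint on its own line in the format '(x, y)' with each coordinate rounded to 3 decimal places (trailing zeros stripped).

Executing turtle program step by step:
Start: pos=(0,0), heading=0, pen down
FD 11: (0,0) -> (11,0) [heading=0, draw]
FD 10: (11,0) -> (21,0) [heading=0, draw]
FD 4: (21,0) -> (25,0) [heading=0, draw]
RT 180: heading 0 -> 180
Final: pos=(25,0), heading=180, 3 segment(s) drawn
Waypoints (4 total):
(0, 0)
(11, 0)
(21, 0)
(25, 0)

Answer: (0, 0)
(11, 0)
(21, 0)
(25, 0)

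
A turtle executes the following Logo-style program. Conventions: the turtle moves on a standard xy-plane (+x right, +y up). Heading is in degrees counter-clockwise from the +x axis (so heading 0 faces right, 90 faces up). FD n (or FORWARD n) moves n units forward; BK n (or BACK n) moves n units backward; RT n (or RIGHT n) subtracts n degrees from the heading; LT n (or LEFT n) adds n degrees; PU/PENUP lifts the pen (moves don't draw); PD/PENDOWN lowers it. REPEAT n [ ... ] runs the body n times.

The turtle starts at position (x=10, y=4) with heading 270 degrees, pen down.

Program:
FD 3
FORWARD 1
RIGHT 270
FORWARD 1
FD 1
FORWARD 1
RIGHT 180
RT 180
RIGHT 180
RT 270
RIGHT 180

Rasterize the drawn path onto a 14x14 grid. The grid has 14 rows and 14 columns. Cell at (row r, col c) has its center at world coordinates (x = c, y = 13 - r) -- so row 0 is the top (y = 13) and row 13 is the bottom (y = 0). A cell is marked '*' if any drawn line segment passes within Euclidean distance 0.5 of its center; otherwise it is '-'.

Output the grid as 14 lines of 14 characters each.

Answer: --------------
--------------
--------------
--------------
--------------
--------------
--------------
--------------
--------------
----------*---
----------*---
----------*---
----------*---
----------****

Derivation:
Segment 0: (10,4) -> (10,1)
Segment 1: (10,1) -> (10,0)
Segment 2: (10,0) -> (11,0)
Segment 3: (11,0) -> (12,0)
Segment 4: (12,0) -> (13,0)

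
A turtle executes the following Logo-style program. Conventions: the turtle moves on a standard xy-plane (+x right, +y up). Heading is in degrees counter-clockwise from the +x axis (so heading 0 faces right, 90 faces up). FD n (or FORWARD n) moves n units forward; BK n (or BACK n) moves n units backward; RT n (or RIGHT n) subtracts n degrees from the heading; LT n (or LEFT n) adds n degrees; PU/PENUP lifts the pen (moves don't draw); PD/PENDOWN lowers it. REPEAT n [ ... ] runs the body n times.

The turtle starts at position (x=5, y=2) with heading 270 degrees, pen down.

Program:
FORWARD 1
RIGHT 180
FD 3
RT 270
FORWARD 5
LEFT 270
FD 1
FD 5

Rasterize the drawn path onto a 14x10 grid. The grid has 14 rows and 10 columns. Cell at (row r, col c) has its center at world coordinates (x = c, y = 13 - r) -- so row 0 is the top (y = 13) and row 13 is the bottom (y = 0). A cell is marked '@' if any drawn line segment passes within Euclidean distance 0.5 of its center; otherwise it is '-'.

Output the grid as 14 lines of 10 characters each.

Segment 0: (5,2) -> (5,1)
Segment 1: (5,1) -> (5,4)
Segment 2: (5,4) -> (0,4)
Segment 3: (0,4) -> (0,5)
Segment 4: (0,5) -> (0,10)

Answer: ----------
----------
----------
@---------
@---------
@---------
@---------
@---------
@---------
@@@@@@----
-----@----
-----@----
-----@----
----------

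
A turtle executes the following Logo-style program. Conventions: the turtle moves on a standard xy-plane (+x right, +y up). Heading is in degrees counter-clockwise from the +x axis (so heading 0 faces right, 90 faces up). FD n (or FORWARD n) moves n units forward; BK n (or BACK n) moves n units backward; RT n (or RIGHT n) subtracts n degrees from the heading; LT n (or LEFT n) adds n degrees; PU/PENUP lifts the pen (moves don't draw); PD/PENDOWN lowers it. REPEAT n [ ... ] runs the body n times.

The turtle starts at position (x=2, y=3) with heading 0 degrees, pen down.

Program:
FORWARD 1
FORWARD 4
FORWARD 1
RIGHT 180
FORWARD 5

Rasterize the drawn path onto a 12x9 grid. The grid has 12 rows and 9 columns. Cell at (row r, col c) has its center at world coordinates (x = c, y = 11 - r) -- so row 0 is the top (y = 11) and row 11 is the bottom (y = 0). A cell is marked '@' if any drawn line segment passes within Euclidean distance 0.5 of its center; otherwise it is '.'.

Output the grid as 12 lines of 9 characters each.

Segment 0: (2,3) -> (3,3)
Segment 1: (3,3) -> (7,3)
Segment 2: (7,3) -> (8,3)
Segment 3: (8,3) -> (3,3)

Answer: .........
.........
.........
.........
.........
.........
.........
.........
..@@@@@@@
.........
.........
.........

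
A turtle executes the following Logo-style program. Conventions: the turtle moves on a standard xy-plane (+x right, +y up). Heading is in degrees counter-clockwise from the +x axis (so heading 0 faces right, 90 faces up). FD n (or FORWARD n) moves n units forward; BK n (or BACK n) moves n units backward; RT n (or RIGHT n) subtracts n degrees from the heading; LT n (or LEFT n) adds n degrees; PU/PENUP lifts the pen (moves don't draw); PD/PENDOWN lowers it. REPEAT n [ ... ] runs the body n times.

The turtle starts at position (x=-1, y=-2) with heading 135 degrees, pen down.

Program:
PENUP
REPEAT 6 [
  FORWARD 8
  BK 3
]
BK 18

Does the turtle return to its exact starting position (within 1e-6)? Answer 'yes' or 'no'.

Answer: no

Derivation:
Executing turtle program step by step:
Start: pos=(-1,-2), heading=135, pen down
PU: pen up
REPEAT 6 [
  -- iteration 1/6 --
  FD 8: (-1,-2) -> (-6.657,3.657) [heading=135, move]
  BK 3: (-6.657,3.657) -> (-4.536,1.536) [heading=135, move]
  -- iteration 2/6 --
  FD 8: (-4.536,1.536) -> (-10.192,7.192) [heading=135, move]
  BK 3: (-10.192,7.192) -> (-8.071,5.071) [heading=135, move]
  -- iteration 3/6 --
  FD 8: (-8.071,5.071) -> (-13.728,10.728) [heading=135, move]
  BK 3: (-13.728,10.728) -> (-11.607,8.607) [heading=135, move]
  -- iteration 4/6 --
  FD 8: (-11.607,8.607) -> (-17.263,14.263) [heading=135, move]
  BK 3: (-17.263,14.263) -> (-15.142,12.142) [heading=135, move]
  -- iteration 5/6 --
  FD 8: (-15.142,12.142) -> (-20.799,17.799) [heading=135, move]
  BK 3: (-20.799,17.799) -> (-18.678,15.678) [heading=135, move]
  -- iteration 6/6 --
  FD 8: (-18.678,15.678) -> (-24.335,21.335) [heading=135, move]
  BK 3: (-24.335,21.335) -> (-22.213,19.213) [heading=135, move]
]
BK 18: (-22.213,19.213) -> (-9.485,6.485) [heading=135, move]
Final: pos=(-9.485,6.485), heading=135, 0 segment(s) drawn

Start position: (-1, -2)
Final position: (-9.485, 6.485)
Distance = 12; >= 1e-6 -> NOT closed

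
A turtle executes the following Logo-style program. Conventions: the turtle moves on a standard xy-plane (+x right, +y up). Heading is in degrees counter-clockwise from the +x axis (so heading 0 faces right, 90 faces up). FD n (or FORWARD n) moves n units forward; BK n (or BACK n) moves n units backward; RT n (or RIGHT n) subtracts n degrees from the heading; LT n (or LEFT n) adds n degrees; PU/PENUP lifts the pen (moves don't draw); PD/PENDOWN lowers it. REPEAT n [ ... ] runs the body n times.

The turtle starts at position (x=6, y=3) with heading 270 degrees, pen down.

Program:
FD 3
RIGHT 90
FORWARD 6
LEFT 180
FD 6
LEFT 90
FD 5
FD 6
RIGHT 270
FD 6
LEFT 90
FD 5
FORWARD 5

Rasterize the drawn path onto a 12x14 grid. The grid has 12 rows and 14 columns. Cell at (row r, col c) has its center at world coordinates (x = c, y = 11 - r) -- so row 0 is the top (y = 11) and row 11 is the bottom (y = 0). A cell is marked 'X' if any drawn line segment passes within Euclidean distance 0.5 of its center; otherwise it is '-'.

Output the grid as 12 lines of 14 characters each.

Segment 0: (6,3) -> (6,0)
Segment 1: (6,0) -> (-0,0)
Segment 2: (-0,0) -> (6,-0)
Segment 3: (6,-0) -> (6,5)
Segment 4: (6,5) -> (6,11)
Segment 5: (6,11) -> (0,11)
Segment 6: (0,11) -> (0,6)
Segment 7: (0,6) -> (0,1)

Answer: XXXXXXX-------
X-----X-------
X-----X-------
X-----X-------
X-----X-------
X-----X-------
X-----X-------
X-----X-------
X-----X-------
X-----X-------
X-----X-------
XXXXXXX-------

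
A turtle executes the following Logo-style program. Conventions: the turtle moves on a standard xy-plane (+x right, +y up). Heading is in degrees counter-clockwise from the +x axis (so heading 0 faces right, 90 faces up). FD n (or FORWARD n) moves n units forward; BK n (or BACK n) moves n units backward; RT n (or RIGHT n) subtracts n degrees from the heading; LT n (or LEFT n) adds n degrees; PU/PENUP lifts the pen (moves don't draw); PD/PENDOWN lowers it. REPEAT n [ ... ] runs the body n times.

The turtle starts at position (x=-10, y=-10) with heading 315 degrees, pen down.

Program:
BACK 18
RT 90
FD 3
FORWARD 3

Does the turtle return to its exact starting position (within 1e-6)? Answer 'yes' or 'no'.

Answer: no

Derivation:
Executing turtle program step by step:
Start: pos=(-10,-10), heading=315, pen down
BK 18: (-10,-10) -> (-22.728,2.728) [heading=315, draw]
RT 90: heading 315 -> 225
FD 3: (-22.728,2.728) -> (-24.849,0.607) [heading=225, draw]
FD 3: (-24.849,0.607) -> (-26.971,-1.515) [heading=225, draw]
Final: pos=(-26.971,-1.515), heading=225, 3 segment(s) drawn

Start position: (-10, -10)
Final position: (-26.971, -1.515)
Distance = 18.974; >= 1e-6 -> NOT closed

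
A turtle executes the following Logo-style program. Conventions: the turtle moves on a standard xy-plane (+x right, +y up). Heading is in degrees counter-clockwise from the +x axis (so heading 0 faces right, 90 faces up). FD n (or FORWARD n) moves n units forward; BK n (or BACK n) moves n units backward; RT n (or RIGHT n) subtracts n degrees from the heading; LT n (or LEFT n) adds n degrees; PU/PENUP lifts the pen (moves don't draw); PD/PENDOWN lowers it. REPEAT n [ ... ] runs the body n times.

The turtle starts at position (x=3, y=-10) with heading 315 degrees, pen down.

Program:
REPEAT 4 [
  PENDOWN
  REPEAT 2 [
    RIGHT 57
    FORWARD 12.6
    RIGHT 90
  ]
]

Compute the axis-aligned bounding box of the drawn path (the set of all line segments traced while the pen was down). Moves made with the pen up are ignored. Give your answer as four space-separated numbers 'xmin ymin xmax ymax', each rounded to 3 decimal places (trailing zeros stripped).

Executing turtle program step by step:
Start: pos=(3,-10), heading=315, pen down
REPEAT 4 [
  -- iteration 1/4 --
  PD: pen down
  REPEAT 2 [
    -- iteration 1/2 --
    RT 57: heading 315 -> 258
    FD 12.6: (3,-10) -> (0.38,-22.325) [heading=258, draw]
    RT 90: heading 258 -> 168
    -- iteration 2/2 --
    RT 57: heading 168 -> 111
    FD 12.6: (0.38,-22.325) -> (-4.135,-10.562) [heading=111, draw]
    RT 90: heading 111 -> 21
  ]
  -- iteration 2/4 --
  PD: pen down
  REPEAT 2 [
    -- iteration 1/2 --
    RT 57: heading 21 -> 324
    FD 12.6: (-4.135,-10.562) -> (6.058,-17.968) [heading=324, draw]
    RT 90: heading 324 -> 234
    -- iteration 2/2 --
    RT 57: heading 234 -> 177
    FD 12.6: (6.058,-17.968) -> (-6.524,-17.308) [heading=177, draw]
    RT 90: heading 177 -> 87
  ]
  -- iteration 3/4 --
  PD: pen down
  REPEAT 2 [
    -- iteration 1/2 --
    RT 57: heading 87 -> 30
    FD 12.6: (-6.524,-17.308) -> (4.388,-11.008) [heading=30, draw]
    RT 90: heading 30 -> 300
    -- iteration 2/2 --
    RT 57: heading 300 -> 243
    FD 12.6: (4.388,-11.008) -> (-1.333,-22.235) [heading=243, draw]
    RT 90: heading 243 -> 153
  ]
  -- iteration 4/4 --
  PD: pen down
  REPEAT 2 [
    -- iteration 1/2 --
    RT 57: heading 153 -> 96
    FD 12.6: (-1.333,-22.235) -> (-2.65,-9.704) [heading=96, draw]
    RT 90: heading 96 -> 6
    -- iteration 2/2 --
    RT 57: heading 6 -> 309
    FD 12.6: (-2.65,-9.704) -> (5.28,-19.496) [heading=309, draw]
    RT 90: heading 309 -> 219
  ]
]
Final: pos=(5.28,-19.496), heading=219, 8 segment(s) drawn

Segment endpoints: x in {-6.524, -4.135, -2.65, -1.333, 0.38, 3, 4.388, 5.28, 6.058}, y in {-22.325, -22.235, -19.496, -17.968, -17.308, -11.008, -10.562, -10, -9.704}
xmin=-6.524, ymin=-22.325, xmax=6.058, ymax=-9.704

Answer: -6.524 -22.325 6.058 -9.704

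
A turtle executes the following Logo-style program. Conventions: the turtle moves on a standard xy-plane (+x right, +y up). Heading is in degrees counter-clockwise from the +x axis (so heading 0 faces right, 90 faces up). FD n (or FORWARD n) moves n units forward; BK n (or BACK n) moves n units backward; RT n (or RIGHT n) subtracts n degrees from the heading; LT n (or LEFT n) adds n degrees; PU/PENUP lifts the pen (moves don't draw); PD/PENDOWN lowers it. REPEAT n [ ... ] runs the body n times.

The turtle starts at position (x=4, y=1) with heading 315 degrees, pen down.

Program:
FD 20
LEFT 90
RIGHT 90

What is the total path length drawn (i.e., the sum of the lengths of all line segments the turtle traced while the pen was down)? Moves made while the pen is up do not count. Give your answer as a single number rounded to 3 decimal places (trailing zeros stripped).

Executing turtle program step by step:
Start: pos=(4,1), heading=315, pen down
FD 20: (4,1) -> (18.142,-13.142) [heading=315, draw]
LT 90: heading 315 -> 45
RT 90: heading 45 -> 315
Final: pos=(18.142,-13.142), heading=315, 1 segment(s) drawn

Segment lengths:
  seg 1: (4,1) -> (18.142,-13.142), length = 20
Total = 20

Answer: 20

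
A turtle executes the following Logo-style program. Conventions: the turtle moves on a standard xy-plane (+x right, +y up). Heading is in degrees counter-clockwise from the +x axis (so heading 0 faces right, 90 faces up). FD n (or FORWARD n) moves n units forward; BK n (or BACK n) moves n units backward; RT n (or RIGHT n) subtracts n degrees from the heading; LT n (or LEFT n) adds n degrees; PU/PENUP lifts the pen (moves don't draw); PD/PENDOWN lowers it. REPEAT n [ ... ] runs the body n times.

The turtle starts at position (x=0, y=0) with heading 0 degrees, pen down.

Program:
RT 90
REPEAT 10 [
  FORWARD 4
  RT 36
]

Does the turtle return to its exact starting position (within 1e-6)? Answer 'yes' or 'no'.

Answer: yes

Derivation:
Executing turtle program step by step:
Start: pos=(0,0), heading=0, pen down
RT 90: heading 0 -> 270
REPEAT 10 [
  -- iteration 1/10 --
  FD 4: (0,0) -> (0,-4) [heading=270, draw]
  RT 36: heading 270 -> 234
  -- iteration 2/10 --
  FD 4: (0,-4) -> (-2.351,-7.236) [heading=234, draw]
  RT 36: heading 234 -> 198
  -- iteration 3/10 --
  FD 4: (-2.351,-7.236) -> (-6.155,-8.472) [heading=198, draw]
  RT 36: heading 198 -> 162
  -- iteration 4/10 --
  FD 4: (-6.155,-8.472) -> (-9.96,-7.236) [heading=162, draw]
  RT 36: heading 162 -> 126
  -- iteration 5/10 --
  FD 4: (-9.96,-7.236) -> (-12.311,-4) [heading=126, draw]
  RT 36: heading 126 -> 90
  -- iteration 6/10 --
  FD 4: (-12.311,-4) -> (-12.311,0) [heading=90, draw]
  RT 36: heading 90 -> 54
  -- iteration 7/10 --
  FD 4: (-12.311,0) -> (-9.96,3.236) [heading=54, draw]
  RT 36: heading 54 -> 18
  -- iteration 8/10 --
  FD 4: (-9.96,3.236) -> (-6.155,4.472) [heading=18, draw]
  RT 36: heading 18 -> 342
  -- iteration 9/10 --
  FD 4: (-6.155,4.472) -> (-2.351,3.236) [heading=342, draw]
  RT 36: heading 342 -> 306
  -- iteration 10/10 --
  FD 4: (-2.351,3.236) -> (0,0) [heading=306, draw]
  RT 36: heading 306 -> 270
]
Final: pos=(0,0), heading=270, 10 segment(s) drawn

Start position: (0, 0)
Final position: (0, 0)
Distance = 0; < 1e-6 -> CLOSED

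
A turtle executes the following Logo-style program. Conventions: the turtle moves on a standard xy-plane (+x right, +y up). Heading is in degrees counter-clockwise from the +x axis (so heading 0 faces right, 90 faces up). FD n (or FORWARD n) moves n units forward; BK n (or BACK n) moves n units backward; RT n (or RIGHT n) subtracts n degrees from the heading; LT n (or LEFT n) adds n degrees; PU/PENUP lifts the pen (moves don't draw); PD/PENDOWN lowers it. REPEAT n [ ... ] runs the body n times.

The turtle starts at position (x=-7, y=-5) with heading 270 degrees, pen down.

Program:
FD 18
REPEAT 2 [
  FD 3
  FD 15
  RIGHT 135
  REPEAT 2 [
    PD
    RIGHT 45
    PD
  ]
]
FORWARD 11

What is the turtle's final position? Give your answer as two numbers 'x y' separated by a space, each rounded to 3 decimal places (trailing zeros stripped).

Executing turtle program step by step:
Start: pos=(-7,-5), heading=270, pen down
FD 18: (-7,-5) -> (-7,-23) [heading=270, draw]
REPEAT 2 [
  -- iteration 1/2 --
  FD 3: (-7,-23) -> (-7,-26) [heading=270, draw]
  FD 15: (-7,-26) -> (-7,-41) [heading=270, draw]
  RT 135: heading 270 -> 135
  REPEAT 2 [
    -- iteration 1/2 --
    PD: pen down
    RT 45: heading 135 -> 90
    PD: pen down
    -- iteration 2/2 --
    PD: pen down
    RT 45: heading 90 -> 45
    PD: pen down
  ]
  -- iteration 2/2 --
  FD 3: (-7,-41) -> (-4.879,-38.879) [heading=45, draw]
  FD 15: (-4.879,-38.879) -> (5.728,-28.272) [heading=45, draw]
  RT 135: heading 45 -> 270
  REPEAT 2 [
    -- iteration 1/2 --
    PD: pen down
    RT 45: heading 270 -> 225
    PD: pen down
    -- iteration 2/2 --
    PD: pen down
    RT 45: heading 225 -> 180
    PD: pen down
  ]
]
FD 11: (5.728,-28.272) -> (-5.272,-28.272) [heading=180, draw]
Final: pos=(-5.272,-28.272), heading=180, 6 segment(s) drawn

Answer: -5.272 -28.272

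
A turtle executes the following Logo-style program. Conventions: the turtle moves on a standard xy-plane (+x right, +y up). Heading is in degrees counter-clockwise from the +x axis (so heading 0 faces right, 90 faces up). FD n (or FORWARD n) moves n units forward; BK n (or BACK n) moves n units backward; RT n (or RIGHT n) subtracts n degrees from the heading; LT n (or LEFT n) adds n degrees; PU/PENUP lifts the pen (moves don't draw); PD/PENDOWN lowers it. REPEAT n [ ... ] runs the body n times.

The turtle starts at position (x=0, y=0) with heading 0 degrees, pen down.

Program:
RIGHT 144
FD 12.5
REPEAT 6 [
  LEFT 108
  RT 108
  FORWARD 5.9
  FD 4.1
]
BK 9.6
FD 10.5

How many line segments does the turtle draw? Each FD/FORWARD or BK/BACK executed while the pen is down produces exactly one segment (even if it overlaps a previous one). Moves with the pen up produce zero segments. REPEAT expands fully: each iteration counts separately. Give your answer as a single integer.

Answer: 15

Derivation:
Executing turtle program step by step:
Start: pos=(0,0), heading=0, pen down
RT 144: heading 0 -> 216
FD 12.5: (0,0) -> (-10.113,-7.347) [heading=216, draw]
REPEAT 6 [
  -- iteration 1/6 --
  LT 108: heading 216 -> 324
  RT 108: heading 324 -> 216
  FD 5.9: (-10.113,-7.347) -> (-14.886,-10.815) [heading=216, draw]
  FD 4.1: (-14.886,-10.815) -> (-18.203,-13.225) [heading=216, draw]
  -- iteration 2/6 --
  LT 108: heading 216 -> 324
  RT 108: heading 324 -> 216
  FD 5.9: (-18.203,-13.225) -> (-22.976,-16.693) [heading=216, draw]
  FD 4.1: (-22.976,-16.693) -> (-26.293,-19.103) [heading=216, draw]
  -- iteration 3/6 --
  LT 108: heading 216 -> 324
  RT 108: heading 324 -> 216
  FD 5.9: (-26.293,-19.103) -> (-31.066,-22.571) [heading=216, draw]
  FD 4.1: (-31.066,-22.571) -> (-34.383,-24.981) [heading=216, draw]
  -- iteration 4/6 --
  LT 108: heading 216 -> 324
  RT 108: heading 324 -> 216
  FD 5.9: (-34.383,-24.981) -> (-39.156,-28.449) [heading=216, draw]
  FD 4.1: (-39.156,-28.449) -> (-42.473,-30.859) [heading=216, draw]
  -- iteration 5/6 --
  LT 108: heading 216 -> 324
  RT 108: heading 324 -> 216
  FD 5.9: (-42.473,-30.859) -> (-47.247,-34.327) [heading=216, draw]
  FD 4.1: (-47.247,-34.327) -> (-50.564,-36.737) [heading=216, draw]
  -- iteration 6/6 --
  LT 108: heading 216 -> 324
  RT 108: heading 324 -> 216
  FD 5.9: (-50.564,-36.737) -> (-55.337,-40.205) [heading=216, draw]
  FD 4.1: (-55.337,-40.205) -> (-58.654,-42.614) [heading=216, draw]
]
BK 9.6: (-58.654,-42.614) -> (-50.887,-36.972) [heading=216, draw]
FD 10.5: (-50.887,-36.972) -> (-59.382,-43.143) [heading=216, draw]
Final: pos=(-59.382,-43.143), heading=216, 15 segment(s) drawn
Segments drawn: 15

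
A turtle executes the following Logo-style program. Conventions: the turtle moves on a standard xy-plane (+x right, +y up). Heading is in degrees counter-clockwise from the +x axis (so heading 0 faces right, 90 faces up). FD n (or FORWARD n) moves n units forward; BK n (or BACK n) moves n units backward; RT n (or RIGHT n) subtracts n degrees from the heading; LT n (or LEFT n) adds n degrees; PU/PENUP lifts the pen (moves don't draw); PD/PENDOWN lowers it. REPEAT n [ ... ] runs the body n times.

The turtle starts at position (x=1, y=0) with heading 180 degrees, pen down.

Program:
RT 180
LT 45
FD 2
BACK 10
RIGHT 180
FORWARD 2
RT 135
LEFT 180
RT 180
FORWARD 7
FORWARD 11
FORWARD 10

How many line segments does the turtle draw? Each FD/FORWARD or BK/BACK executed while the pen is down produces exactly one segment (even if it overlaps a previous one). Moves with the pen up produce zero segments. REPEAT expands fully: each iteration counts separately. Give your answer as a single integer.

Answer: 6

Derivation:
Executing turtle program step by step:
Start: pos=(1,0), heading=180, pen down
RT 180: heading 180 -> 0
LT 45: heading 0 -> 45
FD 2: (1,0) -> (2.414,1.414) [heading=45, draw]
BK 10: (2.414,1.414) -> (-4.657,-5.657) [heading=45, draw]
RT 180: heading 45 -> 225
FD 2: (-4.657,-5.657) -> (-6.071,-7.071) [heading=225, draw]
RT 135: heading 225 -> 90
LT 180: heading 90 -> 270
RT 180: heading 270 -> 90
FD 7: (-6.071,-7.071) -> (-6.071,-0.071) [heading=90, draw]
FD 11: (-6.071,-0.071) -> (-6.071,10.929) [heading=90, draw]
FD 10: (-6.071,10.929) -> (-6.071,20.929) [heading=90, draw]
Final: pos=(-6.071,20.929), heading=90, 6 segment(s) drawn
Segments drawn: 6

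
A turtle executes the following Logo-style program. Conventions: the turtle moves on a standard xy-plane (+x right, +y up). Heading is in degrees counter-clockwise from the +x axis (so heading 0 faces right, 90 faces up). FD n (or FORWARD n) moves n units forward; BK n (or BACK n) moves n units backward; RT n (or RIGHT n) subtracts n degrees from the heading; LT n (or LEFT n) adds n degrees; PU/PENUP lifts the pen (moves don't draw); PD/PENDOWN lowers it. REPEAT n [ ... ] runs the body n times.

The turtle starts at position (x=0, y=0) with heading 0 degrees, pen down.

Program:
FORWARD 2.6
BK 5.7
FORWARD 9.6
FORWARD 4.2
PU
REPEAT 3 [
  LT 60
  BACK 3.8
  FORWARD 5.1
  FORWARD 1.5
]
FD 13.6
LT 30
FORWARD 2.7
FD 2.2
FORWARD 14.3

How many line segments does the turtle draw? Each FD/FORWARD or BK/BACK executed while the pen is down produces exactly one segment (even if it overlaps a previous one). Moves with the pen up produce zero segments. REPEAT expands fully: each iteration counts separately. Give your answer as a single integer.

Answer: 4

Derivation:
Executing turtle program step by step:
Start: pos=(0,0), heading=0, pen down
FD 2.6: (0,0) -> (2.6,0) [heading=0, draw]
BK 5.7: (2.6,0) -> (-3.1,0) [heading=0, draw]
FD 9.6: (-3.1,0) -> (6.5,0) [heading=0, draw]
FD 4.2: (6.5,0) -> (10.7,0) [heading=0, draw]
PU: pen up
REPEAT 3 [
  -- iteration 1/3 --
  LT 60: heading 0 -> 60
  BK 3.8: (10.7,0) -> (8.8,-3.291) [heading=60, move]
  FD 5.1: (8.8,-3.291) -> (11.35,1.126) [heading=60, move]
  FD 1.5: (11.35,1.126) -> (12.1,2.425) [heading=60, move]
  -- iteration 2/3 --
  LT 60: heading 60 -> 120
  BK 3.8: (12.1,2.425) -> (14,-0.866) [heading=120, move]
  FD 5.1: (14,-0.866) -> (11.45,3.551) [heading=120, move]
  FD 1.5: (11.45,3.551) -> (10.7,4.85) [heading=120, move]
  -- iteration 3/3 --
  LT 60: heading 120 -> 180
  BK 3.8: (10.7,4.85) -> (14.5,4.85) [heading=180, move]
  FD 5.1: (14.5,4.85) -> (9.4,4.85) [heading=180, move]
  FD 1.5: (9.4,4.85) -> (7.9,4.85) [heading=180, move]
]
FD 13.6: (7.9,4.85) -> (-5.7,4.85) [heading=180, move]
LT 30: heading 180 -> 210
FD 2.7: (-5.7,4.85) -> (-8.038,3.5) [heading=210, move]
FD 2.2: (-8.038,3.5) -> (-9.944,2.4) [heading=210, move]
FD 14.3: (-9.944,2.4) -> (-22.328,-4.75) [heading=210, move]
Final: pos=(-22.328,-4.75), heading=210, 4 segment(s) drawn
Segments drawn: 4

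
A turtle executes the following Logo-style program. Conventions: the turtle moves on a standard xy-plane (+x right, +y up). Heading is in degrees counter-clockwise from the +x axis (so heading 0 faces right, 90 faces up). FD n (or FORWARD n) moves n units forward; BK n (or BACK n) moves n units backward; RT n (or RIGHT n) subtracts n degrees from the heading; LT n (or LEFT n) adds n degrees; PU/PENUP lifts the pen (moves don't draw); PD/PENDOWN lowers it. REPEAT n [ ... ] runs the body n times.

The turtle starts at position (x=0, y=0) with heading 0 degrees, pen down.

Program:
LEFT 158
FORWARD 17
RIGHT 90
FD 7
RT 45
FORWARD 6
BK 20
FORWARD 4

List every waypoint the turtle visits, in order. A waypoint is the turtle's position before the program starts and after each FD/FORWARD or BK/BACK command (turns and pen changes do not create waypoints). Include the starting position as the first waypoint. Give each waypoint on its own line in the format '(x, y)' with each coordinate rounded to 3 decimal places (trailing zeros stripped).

Executing turtle program step by step:
Start: pos=(0,0), heading=0, pen down
LT 158: heading 0 -> 158
FD 17: (0,0) -> (-15.762,6.368) [heading=158, draw]
RT 90: heading 158 -> 68
FD 7: (-15.762,6.368) -> (-13.14,12.859) [heading=68, draw]
RT 45: heading 68 -> 23
FD 6: (-13.14,12.859) -> (-7.617,15.203) [heading=23, draw]
BK 20: (-7.617,15.203) -> (-26.027,7.388) [heading=23, draw]
FD 4: (-26.027,7.388) -> (-22.345,8.951) [heading=23, draw]
Final: pos=(-22.345,8.951), heading=23, 5 segment(s) drawn
Waypoints (6 total):
(0, 0)
(-15.762, 6.368)
(-13.14, 12.859)
(-7.617, 15.203)
(-26.027, 7.388)
(-22.345, 8.951)

Answer: (0, 0)
(-15.762, 6.368)
(-13.14, 12.859)
(-7.617, 15.203)
(-26.027, 7.388)
(-22.345, 8.951)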